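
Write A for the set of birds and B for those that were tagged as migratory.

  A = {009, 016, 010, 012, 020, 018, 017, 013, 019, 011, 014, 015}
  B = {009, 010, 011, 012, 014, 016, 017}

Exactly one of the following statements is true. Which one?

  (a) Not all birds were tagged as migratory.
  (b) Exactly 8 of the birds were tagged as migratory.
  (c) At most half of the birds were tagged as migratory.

(a)

|A| = 12, |A ∩ B| = 7, |A ∖ B| = 5.
(a) requires A ⊄ B (|A ∖ B| ≥ 1): true.
(b) requires |A ∩ B| = 8: false.
(c) requires |A ∩ B| ≤ |A ∖ B|: false.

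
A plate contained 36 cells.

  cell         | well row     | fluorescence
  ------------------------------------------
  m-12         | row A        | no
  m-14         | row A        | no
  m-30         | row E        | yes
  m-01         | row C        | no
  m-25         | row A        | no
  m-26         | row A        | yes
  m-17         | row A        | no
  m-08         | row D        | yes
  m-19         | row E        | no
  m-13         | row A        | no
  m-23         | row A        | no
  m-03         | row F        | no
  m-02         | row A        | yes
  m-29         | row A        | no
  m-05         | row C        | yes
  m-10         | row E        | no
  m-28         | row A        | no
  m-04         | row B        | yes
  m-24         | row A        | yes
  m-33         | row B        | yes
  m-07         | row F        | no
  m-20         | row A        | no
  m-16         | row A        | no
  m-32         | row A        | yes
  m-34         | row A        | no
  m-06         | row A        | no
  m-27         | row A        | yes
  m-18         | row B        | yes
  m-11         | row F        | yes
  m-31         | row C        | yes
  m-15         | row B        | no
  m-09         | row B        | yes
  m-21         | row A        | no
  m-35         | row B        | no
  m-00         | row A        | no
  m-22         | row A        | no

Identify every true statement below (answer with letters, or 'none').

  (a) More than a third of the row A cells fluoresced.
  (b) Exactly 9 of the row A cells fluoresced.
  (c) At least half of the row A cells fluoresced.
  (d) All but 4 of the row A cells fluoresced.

|A| = 20, |A ∩ B| = 5, |A ∖ B| = 15.
(a) |A ∩ B| / |A| > 1/3: fails.
(b) |A ∩ B| = 9: fails.
(c) |A ∩ B| ≥ |A ∖ B|: fails.
(d) |A ∖ B| = 4: fails.

none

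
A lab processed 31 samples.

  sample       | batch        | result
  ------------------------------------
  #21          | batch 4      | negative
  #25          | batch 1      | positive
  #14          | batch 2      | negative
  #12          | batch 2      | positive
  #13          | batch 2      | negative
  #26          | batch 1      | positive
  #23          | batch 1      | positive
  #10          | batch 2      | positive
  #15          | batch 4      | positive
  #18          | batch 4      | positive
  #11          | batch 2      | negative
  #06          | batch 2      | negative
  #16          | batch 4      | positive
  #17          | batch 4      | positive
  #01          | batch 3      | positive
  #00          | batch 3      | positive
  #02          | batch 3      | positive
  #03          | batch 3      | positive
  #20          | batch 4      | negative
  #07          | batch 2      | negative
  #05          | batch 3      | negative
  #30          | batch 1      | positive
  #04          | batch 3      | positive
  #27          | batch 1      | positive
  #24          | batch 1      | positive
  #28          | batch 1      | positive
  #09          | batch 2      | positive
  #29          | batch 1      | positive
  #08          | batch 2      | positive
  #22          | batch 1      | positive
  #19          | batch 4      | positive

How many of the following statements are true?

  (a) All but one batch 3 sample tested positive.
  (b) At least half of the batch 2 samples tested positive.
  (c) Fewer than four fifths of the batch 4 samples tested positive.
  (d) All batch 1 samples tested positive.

3

(a) batch 3: |A| = 6, |A ∩ B| = 5; needs |A ∖ B| = 1 — true.
(b) batch 2: |A| = 9, |A ∩ B| = 4; needs |A ∩ B| ≥ |A ∖ B| — false.
(c) batch 4: |A| = 7, |A ∩ B| = 5; needs |A ∩ B| / |A| < 4/5 — true.
(d) batch 1: |A| = 9, |A ∩ B| = 9; needs A ⊆ B, i.e. every element of A is in B (|A ∖ B| = 0) — true.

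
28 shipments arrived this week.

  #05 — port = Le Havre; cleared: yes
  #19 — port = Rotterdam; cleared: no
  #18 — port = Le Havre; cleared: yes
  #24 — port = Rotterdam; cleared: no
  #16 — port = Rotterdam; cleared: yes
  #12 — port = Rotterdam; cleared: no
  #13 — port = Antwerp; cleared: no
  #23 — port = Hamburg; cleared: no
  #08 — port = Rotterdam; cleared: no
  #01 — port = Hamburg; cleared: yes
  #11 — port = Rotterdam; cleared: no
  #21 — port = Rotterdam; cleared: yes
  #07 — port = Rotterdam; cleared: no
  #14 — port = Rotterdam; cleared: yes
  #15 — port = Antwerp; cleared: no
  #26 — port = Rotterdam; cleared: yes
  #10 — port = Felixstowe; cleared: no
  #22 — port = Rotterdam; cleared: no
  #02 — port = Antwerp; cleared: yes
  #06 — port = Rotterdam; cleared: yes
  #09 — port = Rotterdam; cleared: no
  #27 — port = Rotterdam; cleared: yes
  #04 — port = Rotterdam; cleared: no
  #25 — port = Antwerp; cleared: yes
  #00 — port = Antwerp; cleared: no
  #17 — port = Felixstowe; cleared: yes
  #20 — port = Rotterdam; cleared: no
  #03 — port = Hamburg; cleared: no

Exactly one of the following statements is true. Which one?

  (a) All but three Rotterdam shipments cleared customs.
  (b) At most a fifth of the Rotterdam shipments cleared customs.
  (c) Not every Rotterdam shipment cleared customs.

(c)

|A| = 16, |A ∩ B| = 6, |A ∖ B| = 10.
(a) requires |A ∖ B| = 3: false.
(b) requires |A ∩ B| / |A| ≤ 1/5: false.
(c) requires A ⊄ B (|A ∖ B| ≥ 1): true.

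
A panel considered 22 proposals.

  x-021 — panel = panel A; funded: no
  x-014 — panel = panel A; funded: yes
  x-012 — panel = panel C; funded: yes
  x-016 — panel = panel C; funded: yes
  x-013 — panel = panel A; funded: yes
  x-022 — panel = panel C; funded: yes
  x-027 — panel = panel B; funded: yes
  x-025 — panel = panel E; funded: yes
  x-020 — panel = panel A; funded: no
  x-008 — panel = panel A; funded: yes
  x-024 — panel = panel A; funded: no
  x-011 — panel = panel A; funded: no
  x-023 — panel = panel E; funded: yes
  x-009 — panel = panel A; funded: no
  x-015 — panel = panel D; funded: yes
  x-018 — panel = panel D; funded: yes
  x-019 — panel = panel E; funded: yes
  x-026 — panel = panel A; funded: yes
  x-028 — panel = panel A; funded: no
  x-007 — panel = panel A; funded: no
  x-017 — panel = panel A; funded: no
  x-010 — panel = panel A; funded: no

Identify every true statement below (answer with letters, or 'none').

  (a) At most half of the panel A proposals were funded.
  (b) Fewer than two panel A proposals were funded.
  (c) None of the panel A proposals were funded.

|A| = 13, |A ∩ B| = 4, |A ∖ B| = 9.
(a) |A ∩ B| ≤ |A ∖ B|: holds.
(b) |A ∩ B| < 2: fails.
(c) A ∩ B = ∅ (|A ∩ B| = 0): fails.

(a)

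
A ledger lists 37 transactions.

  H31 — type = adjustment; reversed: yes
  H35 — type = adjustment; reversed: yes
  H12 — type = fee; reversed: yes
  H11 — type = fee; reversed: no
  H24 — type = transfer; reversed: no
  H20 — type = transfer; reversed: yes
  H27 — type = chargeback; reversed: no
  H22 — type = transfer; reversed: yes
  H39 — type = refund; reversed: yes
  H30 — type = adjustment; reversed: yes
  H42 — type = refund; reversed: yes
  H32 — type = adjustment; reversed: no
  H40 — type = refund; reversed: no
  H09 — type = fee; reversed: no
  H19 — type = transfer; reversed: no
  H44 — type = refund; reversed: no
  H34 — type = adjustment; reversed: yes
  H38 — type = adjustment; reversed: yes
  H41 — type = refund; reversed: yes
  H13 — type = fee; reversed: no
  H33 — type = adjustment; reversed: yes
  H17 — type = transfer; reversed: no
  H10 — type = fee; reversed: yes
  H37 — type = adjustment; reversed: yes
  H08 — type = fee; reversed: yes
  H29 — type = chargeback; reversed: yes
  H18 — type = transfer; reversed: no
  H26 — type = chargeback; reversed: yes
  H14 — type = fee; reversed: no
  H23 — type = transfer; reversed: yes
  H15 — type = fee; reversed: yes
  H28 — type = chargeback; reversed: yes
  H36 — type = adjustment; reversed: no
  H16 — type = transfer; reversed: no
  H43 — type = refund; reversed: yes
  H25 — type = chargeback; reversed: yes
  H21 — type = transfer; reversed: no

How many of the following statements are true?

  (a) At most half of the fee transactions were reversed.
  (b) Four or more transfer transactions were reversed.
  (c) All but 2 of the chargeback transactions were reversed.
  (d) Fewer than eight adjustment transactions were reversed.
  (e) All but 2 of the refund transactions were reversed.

3

(a) fee: |A| = 8, |A ∩ B| = 4; needs |A ∩ B| ≤ |A ∖ B| — true.
(b) transfer: |A| = 9, |A ∩ B| = 3; needs |A ∩ B| ≥ 4 — false.
(c) chargeback: |A| = 5, |A ∩ B| = 4; needs |A ∖ B| = 2 — false.
(d) adjustment: |A| = 9, |A ∩ B| = 7; needs |A ∩ B| < 8 — true.
(e) refund: |A| = 6, |A ∩ B| = 4; needs |A ∖ B| = 2 — true.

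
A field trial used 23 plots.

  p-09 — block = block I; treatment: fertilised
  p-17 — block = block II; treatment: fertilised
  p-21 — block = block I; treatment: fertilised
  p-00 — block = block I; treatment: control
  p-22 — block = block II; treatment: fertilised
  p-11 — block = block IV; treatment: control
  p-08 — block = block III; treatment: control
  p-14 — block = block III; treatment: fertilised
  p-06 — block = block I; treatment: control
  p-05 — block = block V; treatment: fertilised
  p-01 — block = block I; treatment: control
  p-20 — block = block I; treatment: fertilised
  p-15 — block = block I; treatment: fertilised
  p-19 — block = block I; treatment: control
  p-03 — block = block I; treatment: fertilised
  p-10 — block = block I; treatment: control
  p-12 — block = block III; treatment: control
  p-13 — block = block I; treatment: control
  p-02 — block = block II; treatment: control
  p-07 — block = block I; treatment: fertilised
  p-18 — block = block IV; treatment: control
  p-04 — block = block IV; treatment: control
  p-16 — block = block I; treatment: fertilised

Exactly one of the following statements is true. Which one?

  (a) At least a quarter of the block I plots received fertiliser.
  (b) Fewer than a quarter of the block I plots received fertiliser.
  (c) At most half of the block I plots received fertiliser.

|A| = 13, |A ∩ B| = 7, |A ∖ B| = 6.
(a) requires |A ∩ B| / |A| ≥ 1/4: true.
(b) requires |A ∩ B| / |A| < 1/4: false.
(c) requires |A ∩ B| ≤ |A ∖ B|: false.

(a)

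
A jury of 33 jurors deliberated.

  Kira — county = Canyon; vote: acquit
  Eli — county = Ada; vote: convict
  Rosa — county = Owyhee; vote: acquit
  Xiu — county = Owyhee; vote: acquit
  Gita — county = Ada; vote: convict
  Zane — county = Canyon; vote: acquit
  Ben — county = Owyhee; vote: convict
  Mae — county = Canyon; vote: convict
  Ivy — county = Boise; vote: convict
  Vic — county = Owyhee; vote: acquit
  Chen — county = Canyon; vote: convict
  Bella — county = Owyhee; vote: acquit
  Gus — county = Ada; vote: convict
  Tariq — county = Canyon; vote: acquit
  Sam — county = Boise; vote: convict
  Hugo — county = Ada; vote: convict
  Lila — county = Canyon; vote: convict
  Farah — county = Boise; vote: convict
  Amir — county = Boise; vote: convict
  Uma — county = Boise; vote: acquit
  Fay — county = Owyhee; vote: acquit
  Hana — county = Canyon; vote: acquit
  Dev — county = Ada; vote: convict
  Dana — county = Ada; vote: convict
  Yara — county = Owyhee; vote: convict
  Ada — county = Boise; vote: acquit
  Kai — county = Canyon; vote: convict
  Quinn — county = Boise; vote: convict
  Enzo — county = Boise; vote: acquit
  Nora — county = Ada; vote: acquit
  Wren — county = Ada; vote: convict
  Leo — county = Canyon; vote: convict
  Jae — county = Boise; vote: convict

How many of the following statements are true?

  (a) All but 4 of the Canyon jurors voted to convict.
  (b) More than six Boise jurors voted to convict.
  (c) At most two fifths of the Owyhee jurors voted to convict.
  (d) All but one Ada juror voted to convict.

(a) Canyon: |A| = 9, |A ∩ B| = 5; needs |A ∖ B| = 4 — true.
(b) Boise: |A| = 9, |A ∩ B| = 6; needs |A ∩ B| > 6 — false.
(c) Owyhee: |A| = 7, |A ∩ B| = 2; needs |A ∩ B| / |A| ≤ 2/5 — true.
(d) Ada: |A| = 8, |A ∩ B| = 7; needs |A ∖ B| = 1 — true.

3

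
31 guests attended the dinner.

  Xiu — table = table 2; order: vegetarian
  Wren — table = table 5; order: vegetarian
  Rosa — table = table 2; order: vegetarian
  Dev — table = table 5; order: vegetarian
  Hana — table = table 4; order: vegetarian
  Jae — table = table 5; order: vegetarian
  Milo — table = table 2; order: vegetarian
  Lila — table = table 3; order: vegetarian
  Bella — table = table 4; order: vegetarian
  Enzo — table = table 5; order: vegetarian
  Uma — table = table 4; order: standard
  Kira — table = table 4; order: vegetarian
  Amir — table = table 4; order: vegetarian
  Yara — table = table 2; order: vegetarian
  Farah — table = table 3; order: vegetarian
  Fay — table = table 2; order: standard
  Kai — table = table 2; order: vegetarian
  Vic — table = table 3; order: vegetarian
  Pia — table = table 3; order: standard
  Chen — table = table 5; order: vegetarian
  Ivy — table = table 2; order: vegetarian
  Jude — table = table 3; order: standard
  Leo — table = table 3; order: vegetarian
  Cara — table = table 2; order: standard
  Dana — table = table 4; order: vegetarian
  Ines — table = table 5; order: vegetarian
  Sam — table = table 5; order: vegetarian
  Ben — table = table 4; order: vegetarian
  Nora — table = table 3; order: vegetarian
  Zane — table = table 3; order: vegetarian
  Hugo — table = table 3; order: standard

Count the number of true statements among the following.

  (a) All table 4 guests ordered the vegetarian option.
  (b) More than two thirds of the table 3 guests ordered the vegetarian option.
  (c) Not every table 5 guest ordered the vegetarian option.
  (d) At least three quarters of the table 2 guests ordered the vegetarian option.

(a) table 4: |A| = 7, |A ∩ B| = 6; needs A ⊆ B, i.e. every element of A is in B (|A ∖ B| = 0) — false.
(b) table 3: |A| = 9, |A ∩ B| = 6; needs |A ∩ B| / |A| > 2/3 — false.
(c) table 5: |A| = 7, |A ∩ B| = 7; needs A ⊄ B (|A ∖ B| ≥ 1) — false.
(d) table 2: |A| = 8, |A ∩ B| = 6; needs |A ∩ B| / |A| ≥ 3/4 — true.

1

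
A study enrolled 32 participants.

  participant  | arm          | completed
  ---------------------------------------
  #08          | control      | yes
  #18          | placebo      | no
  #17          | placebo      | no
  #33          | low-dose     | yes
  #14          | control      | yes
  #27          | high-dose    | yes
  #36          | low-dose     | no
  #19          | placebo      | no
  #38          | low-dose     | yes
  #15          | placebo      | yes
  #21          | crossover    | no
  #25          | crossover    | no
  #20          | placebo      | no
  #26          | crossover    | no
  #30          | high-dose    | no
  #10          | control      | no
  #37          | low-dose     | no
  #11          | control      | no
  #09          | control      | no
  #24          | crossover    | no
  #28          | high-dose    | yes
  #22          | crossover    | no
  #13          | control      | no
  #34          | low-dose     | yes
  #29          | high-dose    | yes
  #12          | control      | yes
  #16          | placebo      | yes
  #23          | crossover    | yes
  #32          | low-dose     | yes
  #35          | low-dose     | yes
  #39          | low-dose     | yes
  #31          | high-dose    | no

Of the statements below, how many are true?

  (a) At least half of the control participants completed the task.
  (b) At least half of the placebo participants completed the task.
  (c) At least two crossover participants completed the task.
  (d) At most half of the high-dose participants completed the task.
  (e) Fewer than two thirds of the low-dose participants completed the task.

(a) control: |A| = 7, |A ∩ B| = 3; needs |A ∩ B| ≥ |A ∖ B| — false.
(b) placebo: |A| = 6, |A ∩ B| = 2; needs |A ∩ B| ≥ |A ∖ B| — false.
(c) crossover: |A| = 6, |A ∩ B| = 1; needs |A ∩ B| ≥ 2 — false.
(d) high-dose: |A| = 5, |A ∩ B| = 3; needs |A ∩ B| ≤ |A ∖ B| — false.
(e) low-dose: |A| = 8, |A ∩ B| = 6; needs |A ∩ B| / |A| < 2/3 — false.

0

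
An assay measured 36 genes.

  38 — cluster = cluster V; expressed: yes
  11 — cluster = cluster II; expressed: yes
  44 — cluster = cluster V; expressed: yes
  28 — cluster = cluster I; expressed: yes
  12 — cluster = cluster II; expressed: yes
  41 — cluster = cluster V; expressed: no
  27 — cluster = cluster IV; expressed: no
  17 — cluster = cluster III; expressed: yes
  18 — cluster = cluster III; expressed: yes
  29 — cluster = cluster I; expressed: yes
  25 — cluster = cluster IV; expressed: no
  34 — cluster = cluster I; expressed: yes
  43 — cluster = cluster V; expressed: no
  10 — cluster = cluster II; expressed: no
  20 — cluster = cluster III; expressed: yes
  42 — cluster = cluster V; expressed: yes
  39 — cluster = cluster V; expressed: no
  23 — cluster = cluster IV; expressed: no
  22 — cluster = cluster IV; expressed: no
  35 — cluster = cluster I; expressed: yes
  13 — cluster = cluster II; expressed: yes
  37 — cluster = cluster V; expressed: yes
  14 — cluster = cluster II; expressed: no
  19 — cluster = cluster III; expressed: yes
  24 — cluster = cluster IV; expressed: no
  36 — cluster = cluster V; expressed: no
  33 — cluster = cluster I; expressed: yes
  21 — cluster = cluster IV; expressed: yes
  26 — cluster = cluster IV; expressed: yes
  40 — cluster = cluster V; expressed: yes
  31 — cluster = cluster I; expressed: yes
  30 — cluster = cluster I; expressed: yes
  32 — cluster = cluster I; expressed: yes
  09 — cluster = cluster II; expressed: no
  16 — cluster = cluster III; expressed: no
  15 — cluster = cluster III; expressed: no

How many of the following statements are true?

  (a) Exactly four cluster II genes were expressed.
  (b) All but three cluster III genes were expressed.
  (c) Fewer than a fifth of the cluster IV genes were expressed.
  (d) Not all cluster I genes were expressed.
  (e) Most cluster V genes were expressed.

1

(a) cluster II: |A| = 6, |A ∩ B| = 3; needs |A ∩ B| = 4 — false.
(b) cluster III: |A| = 6, |A ∩ B| = 4; needs |A ∖ B| = 3 — false.
(c) cluster IV: |A| = 7, |A ∩ B| = 2; needs |A ∩ B| / |A| < 1/5 — false.
(d) cluster I: |A| = 8, |A ∩ B| = 8; needs A ⊄ B (|A ∖ B| ≥ 1) — false.
(e) cluster V: |A| = 9, |A ∩ B| = 5; needs |A ∩ B| > |A ∖ B| — true.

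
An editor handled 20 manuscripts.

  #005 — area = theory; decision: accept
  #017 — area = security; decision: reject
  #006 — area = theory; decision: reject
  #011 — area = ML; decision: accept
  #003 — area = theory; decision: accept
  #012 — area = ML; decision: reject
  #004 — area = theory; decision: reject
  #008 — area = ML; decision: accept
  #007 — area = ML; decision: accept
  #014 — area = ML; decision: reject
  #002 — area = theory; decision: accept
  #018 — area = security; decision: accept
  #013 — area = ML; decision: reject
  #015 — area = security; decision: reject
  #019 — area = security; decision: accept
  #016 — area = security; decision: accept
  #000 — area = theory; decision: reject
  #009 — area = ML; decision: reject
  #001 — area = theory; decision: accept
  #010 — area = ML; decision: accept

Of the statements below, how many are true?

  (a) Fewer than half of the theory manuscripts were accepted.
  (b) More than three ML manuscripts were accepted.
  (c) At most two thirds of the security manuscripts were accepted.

2

(a) theory: |A| = 7, |A ∩ B| = 4; needs |A ∩ B| < |A ∖ B| — false.
(b) ML: |A| = 8, |A ∩ B| = 4; needs |A ∩ B| > 3 — true.
(c) security: |A| = 5, |A ∩ B| = 3; needs |A ∩ B| / |A| ≤ 2/3 — true.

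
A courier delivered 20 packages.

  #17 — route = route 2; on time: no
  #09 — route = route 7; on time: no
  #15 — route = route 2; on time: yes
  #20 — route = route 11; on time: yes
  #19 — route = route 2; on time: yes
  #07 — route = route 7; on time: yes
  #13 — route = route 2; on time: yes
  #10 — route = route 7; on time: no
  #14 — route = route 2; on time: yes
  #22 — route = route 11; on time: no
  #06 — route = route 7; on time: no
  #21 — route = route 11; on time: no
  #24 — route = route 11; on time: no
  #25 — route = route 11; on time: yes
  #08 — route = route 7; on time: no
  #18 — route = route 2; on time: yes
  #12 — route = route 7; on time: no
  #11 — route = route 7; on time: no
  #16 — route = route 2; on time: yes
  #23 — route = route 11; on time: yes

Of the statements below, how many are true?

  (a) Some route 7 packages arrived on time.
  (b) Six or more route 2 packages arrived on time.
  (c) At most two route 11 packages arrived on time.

(a) route 7: |A| = 7, |A ∩ B| = 1; needs A ∩ B ≠ ∅ (|A ∩ B| ≥ 1) — true.
(b) route 2: |A| = 7, |A ∩ B| = 6; needs |A ∩ B| ≥ 6 — true.
(c) route 11: |A| = 6, |A ∩ B| = 3; needs |A ∩ B| ≤ 2 — false.

2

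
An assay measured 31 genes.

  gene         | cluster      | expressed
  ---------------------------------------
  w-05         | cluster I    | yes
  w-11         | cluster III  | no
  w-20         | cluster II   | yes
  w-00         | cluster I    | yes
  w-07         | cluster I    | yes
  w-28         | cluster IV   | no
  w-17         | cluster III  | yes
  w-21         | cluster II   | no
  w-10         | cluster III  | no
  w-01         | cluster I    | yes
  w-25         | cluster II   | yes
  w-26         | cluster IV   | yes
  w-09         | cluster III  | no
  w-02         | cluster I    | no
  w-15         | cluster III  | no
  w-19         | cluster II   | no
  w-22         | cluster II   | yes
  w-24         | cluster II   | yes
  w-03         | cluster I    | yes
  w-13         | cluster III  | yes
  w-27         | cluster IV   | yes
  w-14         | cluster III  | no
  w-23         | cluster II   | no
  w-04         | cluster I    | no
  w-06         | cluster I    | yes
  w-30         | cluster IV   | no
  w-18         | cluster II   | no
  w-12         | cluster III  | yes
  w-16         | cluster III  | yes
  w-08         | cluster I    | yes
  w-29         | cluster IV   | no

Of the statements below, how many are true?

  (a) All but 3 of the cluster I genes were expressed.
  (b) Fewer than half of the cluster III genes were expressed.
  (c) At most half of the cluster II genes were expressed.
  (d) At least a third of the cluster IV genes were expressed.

(a) cluster I: |A| = 9, |A ∩ B| = 7; needs |A ∖ B| = 3 — false.
(b) cluster III: |A| = 9, |A ∩ B| = 4; needs |A ∩ B| < |A ∖ B| — true.
(c) cluster II: |A| = 8, |A ∩ B| = 4; needs |A ∩ B| ≤ |A ∖ B| — true.
(d) cluster IV: |A| = 5, |A ∩ B| = 2; needs |A ∩ B| / |A| ≥ 1/3 — true.

3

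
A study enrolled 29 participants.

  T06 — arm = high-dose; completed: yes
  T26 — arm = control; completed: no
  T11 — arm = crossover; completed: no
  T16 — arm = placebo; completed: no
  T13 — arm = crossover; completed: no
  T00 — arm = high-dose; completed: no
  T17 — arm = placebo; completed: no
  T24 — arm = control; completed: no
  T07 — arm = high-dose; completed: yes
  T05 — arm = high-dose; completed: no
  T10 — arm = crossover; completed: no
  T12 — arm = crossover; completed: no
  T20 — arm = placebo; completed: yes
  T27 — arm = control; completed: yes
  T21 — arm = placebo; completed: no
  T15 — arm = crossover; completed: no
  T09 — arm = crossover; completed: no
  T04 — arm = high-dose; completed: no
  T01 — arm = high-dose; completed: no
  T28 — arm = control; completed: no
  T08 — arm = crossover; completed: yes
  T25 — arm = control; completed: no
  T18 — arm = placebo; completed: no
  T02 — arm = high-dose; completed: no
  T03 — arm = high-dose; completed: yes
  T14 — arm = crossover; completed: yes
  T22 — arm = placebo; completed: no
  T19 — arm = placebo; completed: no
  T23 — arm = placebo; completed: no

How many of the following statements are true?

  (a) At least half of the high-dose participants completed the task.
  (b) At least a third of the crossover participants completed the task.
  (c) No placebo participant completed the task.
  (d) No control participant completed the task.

(a) high-dose: |A| = 8, |A ∩ B| = 3; needs |A ∩ B| ≥ |A ∖ B| — false.
(b) crossover: |A| = 8, |A ∩ B| = 2; needs |A ∩ B| / |A| ≥ 1/3 — false.
(c) placebo: |A| = 8, |A ∩ B| = 1; needs A ∩ B = ∅ (|A ∩ B| = 0) — false.
(d) control: |A| = 5, |A ∩ B| = 1; needs A ∩ B = ∅ (|A ∩ B| = 0) — false.

0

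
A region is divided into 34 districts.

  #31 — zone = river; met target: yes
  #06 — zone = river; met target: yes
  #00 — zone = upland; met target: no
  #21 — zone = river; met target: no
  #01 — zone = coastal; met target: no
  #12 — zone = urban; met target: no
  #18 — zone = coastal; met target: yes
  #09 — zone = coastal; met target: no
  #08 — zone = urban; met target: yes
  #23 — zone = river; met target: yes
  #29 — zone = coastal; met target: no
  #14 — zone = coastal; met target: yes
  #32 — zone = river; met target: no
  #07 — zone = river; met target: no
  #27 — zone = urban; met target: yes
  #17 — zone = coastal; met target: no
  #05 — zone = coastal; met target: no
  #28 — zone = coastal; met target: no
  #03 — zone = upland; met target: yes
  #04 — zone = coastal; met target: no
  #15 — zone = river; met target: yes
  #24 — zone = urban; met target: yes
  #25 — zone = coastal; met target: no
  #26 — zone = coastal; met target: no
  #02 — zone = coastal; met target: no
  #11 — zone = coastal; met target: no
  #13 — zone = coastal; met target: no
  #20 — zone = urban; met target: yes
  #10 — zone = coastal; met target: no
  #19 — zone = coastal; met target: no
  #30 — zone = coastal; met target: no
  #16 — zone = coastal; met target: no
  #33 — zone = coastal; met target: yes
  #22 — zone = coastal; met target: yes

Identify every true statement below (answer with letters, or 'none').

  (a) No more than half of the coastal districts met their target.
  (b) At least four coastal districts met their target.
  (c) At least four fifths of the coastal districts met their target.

|A| = 20, |A ∩ B| = 4, |A ∖ B| = 16.
(a) |A ∩ B| ≤ |A ∖ B|: holds.
(b) |A ∩ B| ≥ 4: holds.
(c) |A ∩ B| / |A| ≥ 4/5: fails.

(a), (b)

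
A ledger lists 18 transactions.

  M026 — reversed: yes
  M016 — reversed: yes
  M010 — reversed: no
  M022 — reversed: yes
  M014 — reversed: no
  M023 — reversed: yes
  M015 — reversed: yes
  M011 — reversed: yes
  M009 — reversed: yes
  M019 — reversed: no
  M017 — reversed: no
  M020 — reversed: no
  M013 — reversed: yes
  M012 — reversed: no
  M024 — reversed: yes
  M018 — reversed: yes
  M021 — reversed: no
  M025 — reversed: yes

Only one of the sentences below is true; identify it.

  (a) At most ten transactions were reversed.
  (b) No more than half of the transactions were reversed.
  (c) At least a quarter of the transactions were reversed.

(c)

|A| = 18, |A ∩ B| = 11, |A ∖ B| = 7.
(a) requires |A ∩ B| ≤ 10: false.
(b) requires |A ∩ B| ≤ |A ∖ B|: false.
(c) requires |A ∩ B| / |A| ≥ 1/4: true.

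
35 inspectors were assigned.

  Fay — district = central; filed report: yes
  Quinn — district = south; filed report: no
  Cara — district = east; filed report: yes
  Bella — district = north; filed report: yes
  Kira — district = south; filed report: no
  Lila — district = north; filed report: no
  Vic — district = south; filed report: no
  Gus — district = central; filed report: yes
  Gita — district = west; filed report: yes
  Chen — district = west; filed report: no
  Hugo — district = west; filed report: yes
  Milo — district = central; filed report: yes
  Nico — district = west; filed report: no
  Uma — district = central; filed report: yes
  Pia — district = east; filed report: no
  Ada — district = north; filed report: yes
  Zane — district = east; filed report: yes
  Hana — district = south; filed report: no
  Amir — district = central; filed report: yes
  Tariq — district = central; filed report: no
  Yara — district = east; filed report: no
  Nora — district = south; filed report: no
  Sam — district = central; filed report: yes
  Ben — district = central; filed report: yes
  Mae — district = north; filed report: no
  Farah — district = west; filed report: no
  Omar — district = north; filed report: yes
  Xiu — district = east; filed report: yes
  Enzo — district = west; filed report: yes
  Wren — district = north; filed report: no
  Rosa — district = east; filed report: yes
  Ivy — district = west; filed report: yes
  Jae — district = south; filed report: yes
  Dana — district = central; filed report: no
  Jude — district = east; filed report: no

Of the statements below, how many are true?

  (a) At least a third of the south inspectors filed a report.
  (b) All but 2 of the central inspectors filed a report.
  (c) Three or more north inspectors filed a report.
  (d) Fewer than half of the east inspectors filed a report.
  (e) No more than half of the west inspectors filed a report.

(a) south: |A| = 6, |A ∩ B| = 1; needs |A ∩ B| / |A| ≥ 1/3 — false.
(b) central: |A| = 9, |A ∩ B| = 7; needs |A ∖ B| = 2 — true.
(c) north: |A| = 6, |A ∩ B| = 3; needs |A ∩ B| ≥ 3 — true.
(d) east: |A| = 7, |A ∩ B| = 4; needs |A ∩ B| < |A ∖ B| — false.
(e) west: |A| = 7, |A ∩ B| = 4; needs |A ∩ B| ≤ |A ∖ B| — false.

2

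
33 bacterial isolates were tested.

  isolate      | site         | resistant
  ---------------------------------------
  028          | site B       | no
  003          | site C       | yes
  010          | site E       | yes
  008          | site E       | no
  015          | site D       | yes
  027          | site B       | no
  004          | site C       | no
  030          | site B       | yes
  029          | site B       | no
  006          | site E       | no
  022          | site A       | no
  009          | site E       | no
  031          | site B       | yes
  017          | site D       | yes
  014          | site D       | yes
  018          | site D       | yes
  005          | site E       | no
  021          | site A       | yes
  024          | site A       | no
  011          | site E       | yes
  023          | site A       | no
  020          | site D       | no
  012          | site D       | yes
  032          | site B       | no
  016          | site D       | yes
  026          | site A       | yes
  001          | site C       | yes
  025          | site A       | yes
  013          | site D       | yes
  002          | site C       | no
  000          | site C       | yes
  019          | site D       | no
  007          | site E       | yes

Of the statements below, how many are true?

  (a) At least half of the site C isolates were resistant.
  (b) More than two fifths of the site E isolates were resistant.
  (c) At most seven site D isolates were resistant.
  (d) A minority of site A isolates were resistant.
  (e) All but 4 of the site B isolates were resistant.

4

(a) site C: |A| = 5, |A ∩ B| = 3; needs |A ∩ B| ≥ |A ∖ B| — true.
(b) site E: |A| = 7, |A ∩ B| = 3; needs |A ∩ B| / |A| > 2/5 — true.
(c) site D: |A| = 9, |A ∩ B| = 7; needs |A ∩ B| ≤ 7 — true.
(d) site A: |A| = 6, |A ∩ B| = 3; needs |A ∩ B| < |A ∖ B| — false.
(e) site B: |A| = 6, |A ∩ B| = 2; needs |A ∖ B| = 4 — true.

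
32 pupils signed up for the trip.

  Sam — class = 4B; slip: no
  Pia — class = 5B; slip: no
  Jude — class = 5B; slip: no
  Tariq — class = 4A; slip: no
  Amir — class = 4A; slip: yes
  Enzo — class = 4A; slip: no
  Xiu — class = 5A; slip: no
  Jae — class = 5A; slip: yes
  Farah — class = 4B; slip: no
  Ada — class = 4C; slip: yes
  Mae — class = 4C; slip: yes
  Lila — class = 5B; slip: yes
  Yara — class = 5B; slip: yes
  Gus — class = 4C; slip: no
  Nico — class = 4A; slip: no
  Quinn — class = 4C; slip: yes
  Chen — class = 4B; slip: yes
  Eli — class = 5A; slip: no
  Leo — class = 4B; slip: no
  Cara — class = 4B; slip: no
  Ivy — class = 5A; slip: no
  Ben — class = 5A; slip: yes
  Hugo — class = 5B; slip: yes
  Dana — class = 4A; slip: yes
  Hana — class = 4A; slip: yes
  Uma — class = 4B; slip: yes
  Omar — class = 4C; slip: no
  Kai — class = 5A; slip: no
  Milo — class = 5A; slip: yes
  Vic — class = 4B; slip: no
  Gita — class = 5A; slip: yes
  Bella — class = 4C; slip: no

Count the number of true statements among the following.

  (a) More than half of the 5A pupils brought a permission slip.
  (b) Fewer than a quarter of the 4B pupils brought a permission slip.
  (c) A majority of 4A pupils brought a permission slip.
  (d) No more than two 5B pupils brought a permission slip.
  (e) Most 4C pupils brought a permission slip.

(a) 5A: |A| = 8, |A ∩ B| = 4; needs |A ∩ B| > |A ∖ B| — false.
(b) 4B: |A| = 7, |A ∩ B| = 2; needs |A ∩ B| / |A| < 1/4 — false.
(c) 4A: |A| = 6, |A ∩ B| = 3; needs |A ∩ B| > |A ∖ B| — false.
(d) 5B: |A| = 5, |A ∩ B| = 3; needs |A ∩ B| ≤ 2 — false.
(e) 4C: |A| = 6, |A ∩ B| = 3; needs |A ∩ B| > |A ∖ B| — false.

0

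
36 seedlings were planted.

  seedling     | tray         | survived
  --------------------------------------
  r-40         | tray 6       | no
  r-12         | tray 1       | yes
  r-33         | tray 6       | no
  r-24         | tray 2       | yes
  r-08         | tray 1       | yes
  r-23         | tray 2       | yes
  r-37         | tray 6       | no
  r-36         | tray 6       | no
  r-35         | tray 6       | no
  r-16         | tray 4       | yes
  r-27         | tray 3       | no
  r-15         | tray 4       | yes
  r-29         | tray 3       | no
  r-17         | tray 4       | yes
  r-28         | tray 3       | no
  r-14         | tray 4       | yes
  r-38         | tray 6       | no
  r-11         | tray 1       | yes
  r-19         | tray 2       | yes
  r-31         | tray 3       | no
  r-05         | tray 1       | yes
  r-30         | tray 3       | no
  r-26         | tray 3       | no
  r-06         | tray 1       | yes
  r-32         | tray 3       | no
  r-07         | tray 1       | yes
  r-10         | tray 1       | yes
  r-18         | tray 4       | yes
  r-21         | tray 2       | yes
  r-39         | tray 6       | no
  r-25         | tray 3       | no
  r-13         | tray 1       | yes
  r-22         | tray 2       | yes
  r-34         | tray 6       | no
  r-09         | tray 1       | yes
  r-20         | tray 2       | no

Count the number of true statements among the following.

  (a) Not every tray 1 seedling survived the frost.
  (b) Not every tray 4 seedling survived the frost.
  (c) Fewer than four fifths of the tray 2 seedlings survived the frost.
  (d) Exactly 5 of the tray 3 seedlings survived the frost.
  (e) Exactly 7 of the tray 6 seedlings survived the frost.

0

(a) tray 1: |A| = 9, |A ∩ B| = 9; needs A ⊄ B (|A ∖ B| ≥ 1) — false.
(b) tray 4: |A| = 5, |A ∩ B| = 5; needs A ⊄ B (|A ∖ B| ≥ 1) — false.
(c) tray 2: |A| = 6, |A ∩ B| = 5; needs |A ∩ B| / |A| < 4/5 — false.
(d) tray 3: |A| = 8, |A ∩ B| = 0; needs |A ∩ B| = 5 — false.
(e) tray 6: |A| = 8, |A ∩ B| = 0; needs |A ∩ B| = 7 — false.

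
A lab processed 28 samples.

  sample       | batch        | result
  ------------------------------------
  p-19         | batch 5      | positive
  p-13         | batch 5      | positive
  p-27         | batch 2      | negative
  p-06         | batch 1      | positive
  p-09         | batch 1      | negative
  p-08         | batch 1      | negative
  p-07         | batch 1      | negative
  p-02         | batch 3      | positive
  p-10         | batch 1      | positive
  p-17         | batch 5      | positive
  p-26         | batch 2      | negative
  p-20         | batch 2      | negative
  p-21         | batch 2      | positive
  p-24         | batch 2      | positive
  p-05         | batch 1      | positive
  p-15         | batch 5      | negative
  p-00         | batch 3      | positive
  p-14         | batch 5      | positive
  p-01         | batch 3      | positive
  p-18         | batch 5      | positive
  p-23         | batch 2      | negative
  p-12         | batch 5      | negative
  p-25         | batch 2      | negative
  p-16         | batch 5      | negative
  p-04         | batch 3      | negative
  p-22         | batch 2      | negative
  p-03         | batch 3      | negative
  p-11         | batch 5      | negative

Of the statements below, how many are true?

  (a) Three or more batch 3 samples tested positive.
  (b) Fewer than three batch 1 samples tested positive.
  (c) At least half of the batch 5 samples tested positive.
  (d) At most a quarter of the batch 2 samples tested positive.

(a) batch 3: |A| = 5, |A ∩ B| = 3; needs |A ∩ B| ≥ 3 — true.
(b) batch 1: |A| = 6, |A ∩ B| = 3; needs |A ∩ B| < 3 — false.
(c) batch 5: |A| = 9, |A ∩ B| = 5; needs |A ∩ B| ≥ |A ∖ B| — true.
(d) batch 2: |A| = 8, |A ∩ B| = 2; needs |A ∩ B| / |A| ≤ 1/4 — true.

3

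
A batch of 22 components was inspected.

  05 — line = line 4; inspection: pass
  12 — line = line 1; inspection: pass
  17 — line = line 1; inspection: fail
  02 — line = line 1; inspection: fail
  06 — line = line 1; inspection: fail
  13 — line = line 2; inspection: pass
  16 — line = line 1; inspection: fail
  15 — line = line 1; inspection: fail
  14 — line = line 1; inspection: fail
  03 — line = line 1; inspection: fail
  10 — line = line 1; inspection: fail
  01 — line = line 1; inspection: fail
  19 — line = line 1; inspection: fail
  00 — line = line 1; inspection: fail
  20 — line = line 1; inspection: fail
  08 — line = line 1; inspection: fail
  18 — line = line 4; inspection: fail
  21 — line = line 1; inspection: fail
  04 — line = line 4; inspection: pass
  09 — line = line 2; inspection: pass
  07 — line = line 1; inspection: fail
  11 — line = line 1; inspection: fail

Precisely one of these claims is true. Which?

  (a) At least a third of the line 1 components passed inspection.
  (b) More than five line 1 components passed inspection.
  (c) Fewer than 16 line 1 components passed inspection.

|A| = 17, |A ∩ B| = 1, |A ∖ B| = 16.
(a) requires |A ∩ B| / |A| ≥ 1/3: false.
(b) requires |A ∩ B| > 5: false.
(c) requires |A ∩ B| < 16: true.

(c)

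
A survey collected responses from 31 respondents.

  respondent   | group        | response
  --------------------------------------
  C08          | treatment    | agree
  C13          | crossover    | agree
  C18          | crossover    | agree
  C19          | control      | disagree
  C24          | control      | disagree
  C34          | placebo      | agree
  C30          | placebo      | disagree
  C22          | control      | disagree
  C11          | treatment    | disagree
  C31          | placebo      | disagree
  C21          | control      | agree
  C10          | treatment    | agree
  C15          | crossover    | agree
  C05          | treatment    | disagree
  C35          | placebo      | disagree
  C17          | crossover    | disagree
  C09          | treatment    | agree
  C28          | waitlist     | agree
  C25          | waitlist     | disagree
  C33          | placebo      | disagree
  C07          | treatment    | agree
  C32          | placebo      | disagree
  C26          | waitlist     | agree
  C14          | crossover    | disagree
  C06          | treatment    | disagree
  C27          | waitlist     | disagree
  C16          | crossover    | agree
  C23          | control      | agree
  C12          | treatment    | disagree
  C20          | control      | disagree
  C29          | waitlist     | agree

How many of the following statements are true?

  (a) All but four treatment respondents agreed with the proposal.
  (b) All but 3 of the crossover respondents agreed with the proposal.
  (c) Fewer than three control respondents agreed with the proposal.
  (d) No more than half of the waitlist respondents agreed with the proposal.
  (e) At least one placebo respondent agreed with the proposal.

3

(a) treatment: |A| = 8, |A ∩ B| = 4; needs |A ∖ B| = 4 — true.
(b) crossover: |A| = 6, |A ∩ B| = 4; needs |A ∖ B| = 3 — false.
(c) control: |A| = 6, |A ∩ B| = 2; needs |A ∩ B| < 3 — true.
(d) waitlist: |A| = 5, |A ∩ B| = 3; needs |A ∩ B| ≤ |A ∖ B| — false.
(e) placebo: |A| = 6, |A ∩ B| = 1; needs A ∩ B ≠ ∅ (|A ∩ B| ≥ 1) — true.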